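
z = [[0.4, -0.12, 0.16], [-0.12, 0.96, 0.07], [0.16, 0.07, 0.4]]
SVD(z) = [[-0.18, -0.68, -0.71], [0.98, -0.08, -0.18], [0.07, -0.73, 0.68]] @ diag([0.9870872985133617, 0.557280299670141, 0.21563240181649723]) @ [[-0.18, 0.98, 0.07], [-0.68, -0.08, -0.73], [-0.71, -0.18, 0.68]]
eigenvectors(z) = [[-0.71, -0.68, -0.18], [-0.18, -0.08, 0.98], [0.68, -0.73, 0.07]]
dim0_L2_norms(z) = [0.45, 0.97, 0.44]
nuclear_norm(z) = 1.76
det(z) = 0.12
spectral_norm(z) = 0.99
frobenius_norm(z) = 1.15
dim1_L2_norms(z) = [0.45, 0.97, 0.44]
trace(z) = 1.76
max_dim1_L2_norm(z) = 0.97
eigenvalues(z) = [0.22, 0.56, 0.99]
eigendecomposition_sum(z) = [[0.11, 0.03, -0.10], [0.03, 0.01, -0.03], [-0.1, -0.03, 0.1]] + [[0.26, 0.03, 0.28], [0.03, 0.00, 0.03], [0.28, 0.03, 0.3]] + [[0.03, -0.18, -0.01], [-0.18, 0.95, 0.07], [-0.01, 0.07, 0.0]]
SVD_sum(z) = [[0.03,  -0.18,  -0.01], [-0.18,  0.95,  0.07], [-0.01,  0.07,  0.00]] + [[0.26, 0.03, 0.28], [0.03, 0.00, 0.03], [0.28, 0.03, 0.3]] + [[0.11, 0.03, -0.10],[0.03, 0.01, -0.03],[-0.10, -0.03, 0.10]]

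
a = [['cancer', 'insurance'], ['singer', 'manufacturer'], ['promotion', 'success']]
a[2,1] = 'success'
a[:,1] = ['insurance', 'manufacturer', 'success']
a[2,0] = 'promotion'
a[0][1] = 'insurance'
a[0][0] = 'cancer'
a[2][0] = 'promotion'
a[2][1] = 'success'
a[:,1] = ['insurance', 'manufacturer', 'success']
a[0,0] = 'cancer'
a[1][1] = 'manufacturer'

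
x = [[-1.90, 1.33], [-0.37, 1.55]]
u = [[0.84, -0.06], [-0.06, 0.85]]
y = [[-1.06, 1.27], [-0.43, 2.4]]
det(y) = -2.00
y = x + u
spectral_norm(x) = 2.66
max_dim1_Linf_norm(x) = 1.9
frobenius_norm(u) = 1.20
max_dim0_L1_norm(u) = 0.91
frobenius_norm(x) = 2.81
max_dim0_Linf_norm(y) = 2.4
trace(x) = -0.35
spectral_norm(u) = 0.91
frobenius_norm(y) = 2.95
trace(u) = 1.69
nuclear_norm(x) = 3.58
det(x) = -2.45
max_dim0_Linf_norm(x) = 1.9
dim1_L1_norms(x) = [3.23, 1.92]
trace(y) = 1.34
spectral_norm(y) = 2.86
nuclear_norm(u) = 1.69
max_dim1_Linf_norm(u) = 0.85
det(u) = 0.71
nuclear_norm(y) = 3.56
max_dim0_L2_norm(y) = 2.72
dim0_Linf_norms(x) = [1.9, 1.55]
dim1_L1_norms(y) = [2.33, 2.83]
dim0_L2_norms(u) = [0.84, 0.85]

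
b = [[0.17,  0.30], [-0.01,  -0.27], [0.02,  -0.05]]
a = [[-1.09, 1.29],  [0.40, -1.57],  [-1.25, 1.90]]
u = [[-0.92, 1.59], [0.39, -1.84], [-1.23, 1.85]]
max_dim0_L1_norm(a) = 4.76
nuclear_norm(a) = 3.76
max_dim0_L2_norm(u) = 3.06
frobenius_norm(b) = 0.44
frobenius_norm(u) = 3.44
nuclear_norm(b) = 0.53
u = b + a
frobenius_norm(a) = 3.26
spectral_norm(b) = 0.43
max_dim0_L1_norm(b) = 0.62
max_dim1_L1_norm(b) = 0.47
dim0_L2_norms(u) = [1.58, 3.06]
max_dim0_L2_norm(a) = 2.78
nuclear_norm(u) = 3.95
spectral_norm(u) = 3.40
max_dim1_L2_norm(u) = 2.22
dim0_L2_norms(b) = [0.17, 0.41]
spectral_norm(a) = 3.22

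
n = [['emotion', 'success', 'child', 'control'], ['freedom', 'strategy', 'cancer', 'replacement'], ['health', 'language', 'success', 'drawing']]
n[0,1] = 'success'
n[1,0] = 'freedom'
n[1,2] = 'cancer'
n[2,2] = 'success'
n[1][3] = 'replacement'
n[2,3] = 'drawing'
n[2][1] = 'language'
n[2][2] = 'success'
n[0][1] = 'success'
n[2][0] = 'health'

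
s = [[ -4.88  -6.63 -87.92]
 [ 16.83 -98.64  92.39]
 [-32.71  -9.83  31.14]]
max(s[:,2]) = 92.39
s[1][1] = -98.64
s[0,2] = -87.92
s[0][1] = -6.63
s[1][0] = 16.83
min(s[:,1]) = -98.64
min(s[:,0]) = -32.71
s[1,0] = 16.83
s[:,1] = [-6.63, -98.64, -9.83]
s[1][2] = 92.39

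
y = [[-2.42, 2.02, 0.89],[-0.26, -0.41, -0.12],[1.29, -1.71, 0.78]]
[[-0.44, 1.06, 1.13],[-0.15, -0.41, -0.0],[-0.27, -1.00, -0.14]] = y @ [[0.30, 0.26, -0.27], [0.26, 0.81, 0.06], [-0.27, 0.06, 0.4]]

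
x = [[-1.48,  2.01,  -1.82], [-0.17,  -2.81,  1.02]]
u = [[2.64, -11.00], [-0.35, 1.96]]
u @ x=[[-2.04, 36.22, -16.02], [0.18, -6.21, 2.64]]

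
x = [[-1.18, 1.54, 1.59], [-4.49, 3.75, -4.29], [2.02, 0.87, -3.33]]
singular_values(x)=[7.39, 4.27, 1.4]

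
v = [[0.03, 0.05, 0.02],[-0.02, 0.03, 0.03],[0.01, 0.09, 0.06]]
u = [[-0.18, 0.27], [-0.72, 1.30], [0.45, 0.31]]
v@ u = [[-0.03, 0.08], [-0.0, 0.04], [-0.04, 0.14]]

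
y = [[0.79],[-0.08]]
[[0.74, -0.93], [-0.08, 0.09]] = y @ [[0.94, -1.18]]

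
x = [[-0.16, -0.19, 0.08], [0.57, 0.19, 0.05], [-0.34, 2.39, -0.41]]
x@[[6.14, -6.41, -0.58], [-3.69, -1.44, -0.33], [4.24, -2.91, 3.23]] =[[0.06, 1.07, 0.41], [3.01, -4.07, -0.23], [-12.65, -0.07, -1.92]]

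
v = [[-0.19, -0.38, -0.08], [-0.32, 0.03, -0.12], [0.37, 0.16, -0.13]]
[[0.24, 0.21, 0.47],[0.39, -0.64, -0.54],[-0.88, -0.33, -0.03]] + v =[[0.05, -0.17, 0.39],[0.07, -0.61, -0.66],[-0.51, -0.17, -0.16]]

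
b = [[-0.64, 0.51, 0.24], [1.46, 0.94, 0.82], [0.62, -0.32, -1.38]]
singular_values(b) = [1.97, 1.63, 0.53]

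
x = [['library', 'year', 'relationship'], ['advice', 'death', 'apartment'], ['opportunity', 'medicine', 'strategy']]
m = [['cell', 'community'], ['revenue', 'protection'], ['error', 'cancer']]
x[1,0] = 'advice'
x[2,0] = 'opportunity'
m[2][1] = 'cancer'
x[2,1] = 'medicine'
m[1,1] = 'protection'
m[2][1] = 'cancer'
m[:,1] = ['community', 'protection', 'cancer']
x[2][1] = 'medicine'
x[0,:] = ['library', 'year', 'relationship']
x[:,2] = ['relationship', 'apartment', 'strategy']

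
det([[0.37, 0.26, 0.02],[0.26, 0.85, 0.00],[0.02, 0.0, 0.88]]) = 0.217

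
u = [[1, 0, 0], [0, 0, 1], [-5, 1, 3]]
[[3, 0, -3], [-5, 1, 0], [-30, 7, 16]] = u@[[3, 0, -3], [0, 4, 1], [-5, 1, 0]]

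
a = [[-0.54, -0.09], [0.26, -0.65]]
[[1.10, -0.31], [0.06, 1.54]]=a @[[-1.90, 0.90], [-0.85, -2.01]]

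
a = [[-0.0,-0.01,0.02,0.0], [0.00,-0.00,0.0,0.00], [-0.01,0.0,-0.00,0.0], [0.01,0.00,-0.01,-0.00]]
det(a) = 0.000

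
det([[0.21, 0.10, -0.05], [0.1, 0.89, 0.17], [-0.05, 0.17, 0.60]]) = 0.096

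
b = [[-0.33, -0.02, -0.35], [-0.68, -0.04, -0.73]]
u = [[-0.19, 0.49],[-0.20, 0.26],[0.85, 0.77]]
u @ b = [[-0.27,-0.02,-0.29],[-0.11,-0.01,-0.12],[-0.80,-0.05,-0.86]]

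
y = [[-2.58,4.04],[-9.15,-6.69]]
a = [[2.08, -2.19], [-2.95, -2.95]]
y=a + [[-4.66, 6.23],[-6.20, -3.74]]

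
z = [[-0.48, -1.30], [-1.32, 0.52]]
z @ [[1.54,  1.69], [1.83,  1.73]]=[[-3.12, -3.06], [-1.08, -1.33]]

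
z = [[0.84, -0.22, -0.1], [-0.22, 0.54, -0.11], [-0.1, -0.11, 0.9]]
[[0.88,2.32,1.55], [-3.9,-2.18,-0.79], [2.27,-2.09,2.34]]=z @ [[-0.64, 1.4, 2.19],[-7.16, -4.01, 0.01],[1.58, -2.66, 2.85]]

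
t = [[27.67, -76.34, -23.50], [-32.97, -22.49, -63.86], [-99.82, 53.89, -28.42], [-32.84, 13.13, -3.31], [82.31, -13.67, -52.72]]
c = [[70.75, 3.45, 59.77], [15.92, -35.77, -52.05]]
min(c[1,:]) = -52.05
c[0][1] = 3.45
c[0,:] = [70.75, 3.45, 59.77]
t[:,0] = [27.67, -32.97, -99.82, -32.84, 82.31]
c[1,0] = 15.92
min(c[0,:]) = 3.45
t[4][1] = -13.67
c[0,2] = 59.77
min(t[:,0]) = -99.82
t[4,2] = -52.72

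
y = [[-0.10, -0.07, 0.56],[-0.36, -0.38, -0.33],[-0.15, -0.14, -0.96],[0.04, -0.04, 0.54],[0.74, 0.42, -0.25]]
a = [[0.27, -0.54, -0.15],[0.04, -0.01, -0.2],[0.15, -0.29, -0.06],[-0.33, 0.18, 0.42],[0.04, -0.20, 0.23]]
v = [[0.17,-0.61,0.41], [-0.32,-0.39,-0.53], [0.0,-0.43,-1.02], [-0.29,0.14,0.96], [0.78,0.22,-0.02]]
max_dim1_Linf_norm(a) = 0.54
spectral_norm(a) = 0.85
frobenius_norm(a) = 0.98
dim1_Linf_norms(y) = [0.56, 0.38, 0.96, 0.54, 0.74]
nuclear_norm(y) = 2.46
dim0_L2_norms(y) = [0.84, 0.59, 1.3]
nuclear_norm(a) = 1.41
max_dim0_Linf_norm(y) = 0.96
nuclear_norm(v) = 3.29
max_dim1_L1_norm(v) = 1.45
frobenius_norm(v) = 2.00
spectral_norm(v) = 1.60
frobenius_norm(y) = 1.66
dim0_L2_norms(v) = [0.91, 0.88, 1.55]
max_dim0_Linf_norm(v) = 1.02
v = y + a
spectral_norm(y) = 1.31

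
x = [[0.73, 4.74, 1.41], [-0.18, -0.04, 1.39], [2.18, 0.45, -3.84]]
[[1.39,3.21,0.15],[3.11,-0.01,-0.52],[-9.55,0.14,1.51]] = x @ [[-0.52, -0.08, 0.01], [-0.27, 0.69, 0.14], [2.16, 0.00, -0.37]]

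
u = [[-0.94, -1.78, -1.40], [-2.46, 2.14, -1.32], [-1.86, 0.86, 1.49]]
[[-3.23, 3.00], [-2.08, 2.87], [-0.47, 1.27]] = u @ [[1.11, -1.36], [0.71, -0.55], [0.66, -0.53]]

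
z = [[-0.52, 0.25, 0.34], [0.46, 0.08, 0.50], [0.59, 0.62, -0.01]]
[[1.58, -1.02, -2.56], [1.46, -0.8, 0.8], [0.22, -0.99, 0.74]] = z @ [[-0.5, 0.16, 3.27],[0.89, -1.77, -1.94],[3.23, -1.46, -1.1]]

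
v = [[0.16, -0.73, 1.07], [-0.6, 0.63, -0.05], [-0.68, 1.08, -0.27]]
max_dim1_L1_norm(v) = 2.03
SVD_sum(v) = [[0.49, -0.87, 0.52],[-0.34, 0.6, -0.35],[-0.55, 0.97, -0.58]] + [[-0.34, 0.13, 0.55], [-0.21, 0.08, 0.33], [-0.18, 0.07, 0.29]] + [[0.01, 0.01, 0.00], [-0.06, -0.05, -0.02], [0.05, 0.04, 0.02]]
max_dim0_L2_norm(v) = 1.45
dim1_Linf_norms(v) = [1.07, 0.63, 1.08]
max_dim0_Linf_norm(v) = 1.08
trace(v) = 0.52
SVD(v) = [[-0.61, -0.78, 0.15], [0.42, -0.47, -0.78], [0.68, -0.41, 0.61]] @ diag([1.8554774913118477, 0.8433471156138188, 0.10231774929574007]) @ [[-0.43, 0.77, -0.46], [0.52, -0.20, -0.83], [0.74, 0.6, 0.31]]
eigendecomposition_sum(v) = [[(0.1+0.32j), -0.15-0.49j, (0.35+0.23j)],[-0.29+0.18j, (0.45-0.27j), (-0.14+0.41j)],[(-0.34+0.25j), (0.54-0.38j), -0.13+0.53j]] + [[0.10-0.32j, (-0.15+0.49j), 0.35-0.23j], [(-0.29-0.18j), (0.45+0.27j), (-0.14-0.41j)], [(-0.34-0.25j), 0.54+0.38j, -0.13-0.53j]] + [[(-0.04-0j), (-0.44+0j), (0.36-0j)], [(-0.02-0j), -0.28+0.00j, 0.23-0.00j], [0.00+0.00j, 0.01-0.00j, -0.01+0.00j]]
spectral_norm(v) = 1.86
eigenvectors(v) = [[(-0.17+0.49j),(-0.17-0.49j),(-0.85+0j)], [-0.53-0.04j,(-0.53+0.04j),(-0.53+0j)], [-0.67+0.00j,(-0.67-0j),(0.02+0j)]]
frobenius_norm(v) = 2.04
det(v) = -0.16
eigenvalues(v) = [(0.42+0.57j), (0.42-0.57j), (-0.32+0j)]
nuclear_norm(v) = 2.80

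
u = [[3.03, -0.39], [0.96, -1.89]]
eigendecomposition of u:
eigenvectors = [[0.98, 0.08], [0.19, 1.0]]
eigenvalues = [2.95, -1.81]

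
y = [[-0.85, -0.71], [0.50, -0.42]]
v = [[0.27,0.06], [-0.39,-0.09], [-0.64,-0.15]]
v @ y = [[-0.20, -0.22], [0.29, 0.31], [0.47, 0.52]]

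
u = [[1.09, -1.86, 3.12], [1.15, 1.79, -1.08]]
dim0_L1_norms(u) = [2.24, 3.65, 4.2]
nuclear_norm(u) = 5.88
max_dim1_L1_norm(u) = 6.07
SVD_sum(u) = [[0.44, -2.21, 2.96],[-0.21, 1.06, -1.42]] + [[0.65, 0.35, 0.16], [1.36, 0.73, 0.34]]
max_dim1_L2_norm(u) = 3.79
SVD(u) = [[-0.9, 0.43], [0.43, 0.9]] @ diag([4.123565946638154, 1.752513590168757]) @ [[-0.12, 0.59, -0.80], [0.86, 0.46, 0.22]]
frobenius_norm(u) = 4.48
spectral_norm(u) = 4.12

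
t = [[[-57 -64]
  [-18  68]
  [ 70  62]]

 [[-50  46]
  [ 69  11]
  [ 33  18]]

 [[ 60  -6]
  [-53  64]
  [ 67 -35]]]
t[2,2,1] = -35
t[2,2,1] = -35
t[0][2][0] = 70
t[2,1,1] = 64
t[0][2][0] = 70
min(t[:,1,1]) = 11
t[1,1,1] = 11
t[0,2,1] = 62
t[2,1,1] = 64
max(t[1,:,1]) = 46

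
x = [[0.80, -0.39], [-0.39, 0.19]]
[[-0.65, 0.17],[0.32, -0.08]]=x @ [[-1.10,0.45], [-0.59,0.49]]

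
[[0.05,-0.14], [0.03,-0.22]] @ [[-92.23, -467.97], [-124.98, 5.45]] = [[12.89, -24.16], [24.73, -15.24]]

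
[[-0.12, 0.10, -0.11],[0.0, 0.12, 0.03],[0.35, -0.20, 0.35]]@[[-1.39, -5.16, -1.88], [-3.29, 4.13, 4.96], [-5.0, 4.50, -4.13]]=[[0.39, 0.54, 1.18],[-0.54, 0.63, 0.47],[-1.58, -1.06, -3.10]]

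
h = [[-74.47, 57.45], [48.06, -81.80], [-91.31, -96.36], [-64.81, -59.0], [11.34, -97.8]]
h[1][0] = 48.06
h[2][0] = -91.31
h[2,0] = -91.31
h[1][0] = 48.06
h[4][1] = -97.8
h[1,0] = 48.06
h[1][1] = -81.8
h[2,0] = -91.31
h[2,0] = -91.31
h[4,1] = -97.8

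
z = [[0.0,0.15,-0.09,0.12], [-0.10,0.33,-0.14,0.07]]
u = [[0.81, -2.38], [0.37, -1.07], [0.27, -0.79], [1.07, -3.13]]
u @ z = [[0.24, -0.66, 0.26, -0.07], [0.11, -0.30, 0.12, -0.03], [0.08, -0.22, 0.09, -0.02], [0.31, -0.87, 0.34, -0.09]]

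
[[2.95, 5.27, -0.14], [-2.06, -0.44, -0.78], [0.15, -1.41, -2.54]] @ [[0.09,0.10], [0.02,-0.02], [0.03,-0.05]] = [[0.37, 0.2], [-0.22, -0.16], [-0.09, 0.17]]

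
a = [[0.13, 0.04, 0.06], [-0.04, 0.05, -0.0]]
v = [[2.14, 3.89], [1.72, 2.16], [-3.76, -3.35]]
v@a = [[0.12, 0.28, 0.13], [0.14, 0.18, 0.1], [-0.35, -0.32, -0.23]]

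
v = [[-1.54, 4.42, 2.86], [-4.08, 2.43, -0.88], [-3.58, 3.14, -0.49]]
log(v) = [[(0.88+0.27j), (0.38+1.11j), 1.92-1.35j], [-1.41+0.29j, (1.28+1.19j), 0.92-1.46j], [(-0.77-0.33j), (2.02-1.38j), 0.04+1.68j]]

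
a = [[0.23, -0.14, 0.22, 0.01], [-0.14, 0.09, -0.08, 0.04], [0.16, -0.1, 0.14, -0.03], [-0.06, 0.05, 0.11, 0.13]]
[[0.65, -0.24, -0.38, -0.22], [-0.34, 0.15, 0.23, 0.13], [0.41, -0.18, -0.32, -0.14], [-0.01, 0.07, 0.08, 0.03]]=a @ [[2.25, 0.32, -0.51, -0.11],  [-0.38, 1.52, -0.63, 1.53],  [0.3, -0.46, -1.70, 0.09],  [0.86, 0.46, 2.07, -0.48]]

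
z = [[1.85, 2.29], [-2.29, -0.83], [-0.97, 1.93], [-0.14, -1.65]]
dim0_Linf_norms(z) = [2.29, 2.29]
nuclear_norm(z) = 6.47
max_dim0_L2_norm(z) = 3.52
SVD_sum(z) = [[1.75, 2.36], [-1.21, -1.63], [0.58, 0.78], [-0.84, -1.13]] + [[0.10, -0.07], [-1.08, 0.8], [-1.55, 1.15], [0.70, -0.52]]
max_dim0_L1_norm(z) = 6.7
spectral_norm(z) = 3.96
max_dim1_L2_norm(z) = 2.94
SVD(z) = [[-0.74, 0.05], [0.51, -0.54], [-0.25, -0.77], [0.36, 0.35]] @ diag([3.963065193883864, 2.5103016290928575]) @ [[-0.59,-0.8],[0.8,-0.59]]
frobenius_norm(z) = 4.69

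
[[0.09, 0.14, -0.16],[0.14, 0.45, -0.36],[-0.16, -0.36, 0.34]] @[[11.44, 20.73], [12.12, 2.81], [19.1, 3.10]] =[[-0.33, 1.76],[0.18, 3.05],[0.30, -3.27]]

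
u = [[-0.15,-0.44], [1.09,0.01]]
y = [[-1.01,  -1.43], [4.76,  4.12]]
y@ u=[[-1.41,0.43], [3.78,-2.05]]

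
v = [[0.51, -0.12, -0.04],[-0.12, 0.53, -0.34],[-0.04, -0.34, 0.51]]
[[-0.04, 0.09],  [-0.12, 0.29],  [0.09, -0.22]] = v @ [[-0.14, 0.34], [-0.27, 0.65], [-0.01, 0.03]]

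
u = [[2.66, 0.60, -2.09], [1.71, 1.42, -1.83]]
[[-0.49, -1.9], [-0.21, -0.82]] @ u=[[-4.55, -2.99, 4.5],[-1.96, -1.29, 1.94]]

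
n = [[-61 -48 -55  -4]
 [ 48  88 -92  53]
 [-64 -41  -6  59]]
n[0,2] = -55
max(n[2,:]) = 59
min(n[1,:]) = -92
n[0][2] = -55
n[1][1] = 88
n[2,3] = 59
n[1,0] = 48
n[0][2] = -55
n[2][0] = -64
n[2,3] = 59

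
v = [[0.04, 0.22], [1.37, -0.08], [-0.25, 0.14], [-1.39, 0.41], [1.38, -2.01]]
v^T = [[0.04,1.37,-0.25,-1.39,1.38], [0.22,-0.08,0.14,0.41,-2.01]]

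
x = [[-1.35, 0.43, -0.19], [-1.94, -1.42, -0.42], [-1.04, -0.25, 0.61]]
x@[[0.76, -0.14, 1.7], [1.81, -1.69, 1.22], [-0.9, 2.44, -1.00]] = [[-0.08, -1.00, -1.58], [-3.67, 1.65, -4.61], [-1.79, 2.06, -2.68]]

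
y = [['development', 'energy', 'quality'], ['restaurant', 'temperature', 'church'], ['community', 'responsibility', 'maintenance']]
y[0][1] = 'energy'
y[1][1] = 'temperature'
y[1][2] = 'church'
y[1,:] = ['restaurant', 'temperature', 'church']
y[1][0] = 'restaurant'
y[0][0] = 'development'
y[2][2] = 'maintenance'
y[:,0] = ['development', 'restaurant', 'community']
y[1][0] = 'restaurant'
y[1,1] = 'temperature'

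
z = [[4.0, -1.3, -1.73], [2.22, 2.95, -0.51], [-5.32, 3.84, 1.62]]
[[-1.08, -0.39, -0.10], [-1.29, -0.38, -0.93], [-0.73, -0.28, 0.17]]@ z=[[-4.65, -0.13, 1.91],  [-1.06, -3.02, 0.92],  [-4.45, 0.78, 1.68]]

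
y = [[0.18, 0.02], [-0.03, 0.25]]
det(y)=0.046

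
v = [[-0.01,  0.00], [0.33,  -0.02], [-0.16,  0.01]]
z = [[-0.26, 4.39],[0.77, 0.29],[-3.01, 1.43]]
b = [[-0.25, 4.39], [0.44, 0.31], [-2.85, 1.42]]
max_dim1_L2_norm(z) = 4.4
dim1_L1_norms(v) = [0.01, 0.35, 0.17]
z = b + v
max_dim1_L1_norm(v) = 0.35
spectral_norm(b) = 4.81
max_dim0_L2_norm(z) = 4.63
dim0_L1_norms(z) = [4.04, 6.11]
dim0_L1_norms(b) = [3.54, 6.12]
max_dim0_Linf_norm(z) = 4.39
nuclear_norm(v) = 0.37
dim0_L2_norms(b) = [2.89, 4.62]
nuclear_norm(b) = 7.39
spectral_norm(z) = 4.84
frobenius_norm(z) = 5.58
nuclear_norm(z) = 7.62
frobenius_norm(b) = 5.46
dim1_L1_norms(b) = [4.64, 0.75, 4.27]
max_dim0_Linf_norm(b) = 4.39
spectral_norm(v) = 0.37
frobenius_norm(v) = 0.37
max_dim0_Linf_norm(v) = 0.33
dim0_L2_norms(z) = [3.12, 4.63]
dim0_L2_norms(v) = [0.37, 0.02]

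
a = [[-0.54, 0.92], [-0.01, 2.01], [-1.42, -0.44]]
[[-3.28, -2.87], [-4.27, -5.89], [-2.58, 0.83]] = a@[[2.47,0.32], [-2.11,-2.93]]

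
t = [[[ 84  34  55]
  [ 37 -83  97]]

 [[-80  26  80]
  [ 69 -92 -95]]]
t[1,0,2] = 80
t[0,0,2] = 55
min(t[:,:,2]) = -95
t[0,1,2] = 97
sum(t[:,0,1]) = 60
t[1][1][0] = 69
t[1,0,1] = 26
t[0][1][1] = -83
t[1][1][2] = -95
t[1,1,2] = -95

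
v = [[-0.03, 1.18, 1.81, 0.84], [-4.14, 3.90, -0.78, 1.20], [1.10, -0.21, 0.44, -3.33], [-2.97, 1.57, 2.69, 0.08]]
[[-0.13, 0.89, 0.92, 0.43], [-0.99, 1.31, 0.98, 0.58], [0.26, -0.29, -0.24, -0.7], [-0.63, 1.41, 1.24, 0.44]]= v @ [[0.16, -0.08, -0.01, -0.02], [-0.08, 0.28, 0.27, 0.08], [-0.01, 0.27, 0.29, 0.09], [-0.02, 0.08, 0.09, 0.21]]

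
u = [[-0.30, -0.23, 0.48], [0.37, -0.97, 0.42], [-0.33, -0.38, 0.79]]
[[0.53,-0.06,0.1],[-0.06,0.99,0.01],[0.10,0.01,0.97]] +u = [[0.23, -0.29, 0.58], [0.31, 0.02, 0.43], [-0.23, -0.37, 1.76]]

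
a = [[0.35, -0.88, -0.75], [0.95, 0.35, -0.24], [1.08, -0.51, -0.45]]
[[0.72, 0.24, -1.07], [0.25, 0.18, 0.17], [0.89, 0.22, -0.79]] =a@[[0.54, 0.09, -0.20], [-0.69, 0.05, 1.08], [0.10, -0.34, 0.06]]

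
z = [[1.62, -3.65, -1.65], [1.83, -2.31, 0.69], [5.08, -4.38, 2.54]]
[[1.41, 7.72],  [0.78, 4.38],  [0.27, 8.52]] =z@[[-1.09, 0.57],  [-1.07, -1.61],  [0.44, -0.56]]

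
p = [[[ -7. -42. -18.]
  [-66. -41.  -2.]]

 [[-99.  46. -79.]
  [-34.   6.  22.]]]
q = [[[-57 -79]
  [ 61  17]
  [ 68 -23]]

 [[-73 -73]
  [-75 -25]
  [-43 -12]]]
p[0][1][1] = -41.0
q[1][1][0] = -75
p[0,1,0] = -66.0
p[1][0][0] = -99.0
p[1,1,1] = 6.0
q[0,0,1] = -79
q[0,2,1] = -23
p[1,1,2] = 22.0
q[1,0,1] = -73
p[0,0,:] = [-7.0, -42.0, -18.0]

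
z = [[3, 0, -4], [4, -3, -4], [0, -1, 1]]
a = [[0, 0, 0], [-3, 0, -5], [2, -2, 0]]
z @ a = [[-8, 8, 0], [1, 8, 15], [5, -2, 5]]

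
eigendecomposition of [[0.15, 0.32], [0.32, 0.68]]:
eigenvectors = [[-0.9, -0.43], [0.43, -0.90]]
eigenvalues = [-0.0, 0.83]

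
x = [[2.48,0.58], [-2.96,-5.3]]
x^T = [[2.48, -2.96], [0.58, -5.3]]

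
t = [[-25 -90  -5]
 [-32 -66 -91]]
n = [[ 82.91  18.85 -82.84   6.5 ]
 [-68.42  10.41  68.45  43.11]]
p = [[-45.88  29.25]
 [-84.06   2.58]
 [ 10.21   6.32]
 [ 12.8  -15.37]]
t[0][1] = -90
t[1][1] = -66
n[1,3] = 43.11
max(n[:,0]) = 82.91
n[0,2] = -82.84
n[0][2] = -82.84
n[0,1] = 18.85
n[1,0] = -68.42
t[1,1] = -66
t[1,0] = -32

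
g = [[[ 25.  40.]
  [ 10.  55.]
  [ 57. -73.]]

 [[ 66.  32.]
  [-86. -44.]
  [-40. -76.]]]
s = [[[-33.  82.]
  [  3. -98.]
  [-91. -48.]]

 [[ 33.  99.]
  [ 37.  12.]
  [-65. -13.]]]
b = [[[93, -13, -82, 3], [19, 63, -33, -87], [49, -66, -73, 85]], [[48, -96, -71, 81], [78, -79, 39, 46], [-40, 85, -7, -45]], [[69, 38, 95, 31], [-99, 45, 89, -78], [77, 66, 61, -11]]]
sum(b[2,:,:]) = 383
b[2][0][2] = 95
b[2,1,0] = -99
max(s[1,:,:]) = 99.0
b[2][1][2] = 89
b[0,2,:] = [49, -66, -73, 85]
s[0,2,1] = -48.0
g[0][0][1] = 40.0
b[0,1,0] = 19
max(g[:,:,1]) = 55.0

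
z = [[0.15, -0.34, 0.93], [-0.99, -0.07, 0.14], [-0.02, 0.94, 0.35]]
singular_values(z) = [1.01, 1.0, 1.0]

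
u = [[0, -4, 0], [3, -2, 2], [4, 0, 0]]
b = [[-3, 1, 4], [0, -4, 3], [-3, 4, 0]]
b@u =[[19, 10, 2], [0, 8, -8], [12, 4, 8]]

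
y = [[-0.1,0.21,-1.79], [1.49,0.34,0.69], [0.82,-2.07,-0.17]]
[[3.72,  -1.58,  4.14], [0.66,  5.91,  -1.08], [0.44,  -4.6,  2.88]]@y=[[0.67,  -8.33,  -8.45], [7.85,  4.38,  3.08], [-4.54,  -7.43,  -4.45]]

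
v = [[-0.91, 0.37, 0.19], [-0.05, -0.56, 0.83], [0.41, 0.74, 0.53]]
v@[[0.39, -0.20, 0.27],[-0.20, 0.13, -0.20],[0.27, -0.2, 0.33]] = [[-0.38,  0.19,  -0.26],[0.32,  -0.23,  0.37],[0.16,  -0.09,  0.14]]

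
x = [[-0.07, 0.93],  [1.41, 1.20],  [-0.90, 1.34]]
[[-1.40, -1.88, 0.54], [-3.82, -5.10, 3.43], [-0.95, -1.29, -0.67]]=x @ [[-1.34, -1.78, 1.82], [-1.61, -2.16, 0.72]]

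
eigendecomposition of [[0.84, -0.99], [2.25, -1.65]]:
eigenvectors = [[(0.46+0.3j), (0.46-0.3j)], [(0.83+0j), 0.83-0.00j]]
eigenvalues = [(-0.41+0.82j), (-0.41-0.82j)]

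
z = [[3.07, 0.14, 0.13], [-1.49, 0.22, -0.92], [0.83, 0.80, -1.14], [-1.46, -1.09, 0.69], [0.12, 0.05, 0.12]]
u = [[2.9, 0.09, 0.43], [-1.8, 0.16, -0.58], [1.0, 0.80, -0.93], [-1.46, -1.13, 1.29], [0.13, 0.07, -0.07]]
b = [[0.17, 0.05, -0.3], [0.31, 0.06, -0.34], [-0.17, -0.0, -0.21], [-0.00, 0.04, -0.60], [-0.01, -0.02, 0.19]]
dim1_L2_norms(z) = [3.08, 1.76, 1.62, 1.95, 0.18]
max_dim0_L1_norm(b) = 1.64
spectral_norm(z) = 3.86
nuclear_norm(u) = 6.04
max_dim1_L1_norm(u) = 3.88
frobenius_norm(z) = 4.36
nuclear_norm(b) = 1.19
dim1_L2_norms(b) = [0.35, 0.46, 0.27, 0.6, 0.19]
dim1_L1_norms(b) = [0.52, 0.71, 0.38, 0.64, 0.22]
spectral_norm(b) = 0.83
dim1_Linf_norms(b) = [0.3, 0.34, 0.21, 0.6, 0.19]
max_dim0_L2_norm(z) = 3.81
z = u + b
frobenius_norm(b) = 0.90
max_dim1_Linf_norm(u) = 2.9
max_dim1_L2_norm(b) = 0.6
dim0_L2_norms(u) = [3.85, 1.4, 1.75]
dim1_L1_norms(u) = [3.42, 2.54, 2.73, 3.88, 0.27]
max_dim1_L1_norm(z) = 3.34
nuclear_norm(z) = 6.27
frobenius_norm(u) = 4.45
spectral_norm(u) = 3.91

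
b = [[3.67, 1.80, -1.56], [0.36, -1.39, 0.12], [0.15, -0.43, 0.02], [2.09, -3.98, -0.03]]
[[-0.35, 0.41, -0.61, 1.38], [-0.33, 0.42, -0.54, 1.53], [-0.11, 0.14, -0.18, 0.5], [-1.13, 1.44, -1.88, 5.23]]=b @ [[-0.2, 0.23, -0.35, 0.75], [0.18, -0.24, 0.29, -0.92], [-0.04, 0.00, -0.10, -0.18]]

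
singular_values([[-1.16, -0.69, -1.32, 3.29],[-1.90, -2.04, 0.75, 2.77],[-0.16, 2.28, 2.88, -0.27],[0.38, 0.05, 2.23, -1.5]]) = [5.8, 3.63, 2.11, 0.24]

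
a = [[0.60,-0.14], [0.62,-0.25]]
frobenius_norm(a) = 0.91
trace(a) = 0.35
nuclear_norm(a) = 0.98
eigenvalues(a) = [0.48, -0.13]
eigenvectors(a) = [[0.76,0.19], [0.65,0.98]]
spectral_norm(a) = 0.91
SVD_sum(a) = [[0.58, -0.19], [0.63, -0.21]] + [[0.02, 0.05], [-0.01, -0.04]]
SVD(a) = [[-0.68, -0.74], [-0.74, 0.68]] @ diag([0.9064428776626501, 0.06972309183229203]) @ [[-0.95, 0.31], [-0.31, -0.95]]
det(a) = -0.06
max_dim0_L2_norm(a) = 0.86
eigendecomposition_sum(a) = [[0.57, -0.11], [0.49, -0.09]] + [[0.03, -0.03],[0.13, -0.16]]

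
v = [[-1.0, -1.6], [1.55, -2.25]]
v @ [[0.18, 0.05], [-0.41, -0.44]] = [[0.48, 0.65], [1.2, 1.07]]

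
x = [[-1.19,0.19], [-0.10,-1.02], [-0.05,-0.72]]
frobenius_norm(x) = 1.74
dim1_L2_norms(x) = [1.21, 1.02, 0.72]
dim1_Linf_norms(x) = [1.19, 1.02, 0.72]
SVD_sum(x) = [[-0.26, 0.59], [0.36, -0.82], [0.25, -0.59]] + [[-0.93, -0.40], [-0.46, -0.2], [-0.3, -0.13]]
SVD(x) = [[0.51, 0.86],[-0.7, 0.42],[-0.5, 0.28]] @ diag([1.2778468657232112, 1.1792401739091856]) @ [[-0.4, 0.92], [-0.92, -0.40]]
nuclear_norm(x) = 2.46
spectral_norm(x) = 1.28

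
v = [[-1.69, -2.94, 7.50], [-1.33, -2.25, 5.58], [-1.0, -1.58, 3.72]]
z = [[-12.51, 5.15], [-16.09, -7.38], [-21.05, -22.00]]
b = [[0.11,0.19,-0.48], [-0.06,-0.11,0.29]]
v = z @ b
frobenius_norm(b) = 0.62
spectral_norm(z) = 35.35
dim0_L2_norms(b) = [0.13, 0.22, 0.56]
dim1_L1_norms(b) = [0.78, 0.46]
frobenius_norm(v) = 11.09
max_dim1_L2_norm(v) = 8.23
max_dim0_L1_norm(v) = 16.8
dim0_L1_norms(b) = [0.17, 0.3, 0.77]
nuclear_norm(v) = 11.27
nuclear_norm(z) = 48.54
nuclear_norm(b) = 0.62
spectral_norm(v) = 11.09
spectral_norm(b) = 0.62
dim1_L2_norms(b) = [0.53, 0.32]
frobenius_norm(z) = 37.73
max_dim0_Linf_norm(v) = 7.5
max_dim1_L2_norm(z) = 30.45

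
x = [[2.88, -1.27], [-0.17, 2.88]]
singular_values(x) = [3.65, 2.21]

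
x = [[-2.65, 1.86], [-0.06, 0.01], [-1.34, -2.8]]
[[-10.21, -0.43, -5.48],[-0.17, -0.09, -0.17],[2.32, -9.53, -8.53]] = x@[[2.45, 1.91, 3.15], [-2.00, 2.49, 1.54]]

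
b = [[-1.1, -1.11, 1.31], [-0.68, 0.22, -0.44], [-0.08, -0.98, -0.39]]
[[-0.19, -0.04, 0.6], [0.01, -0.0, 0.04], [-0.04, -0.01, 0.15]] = b@ [[0.04, 0.01, -0.2], [0.06, 0.01, -0.19], [-0.06, -0.01, 0.13]]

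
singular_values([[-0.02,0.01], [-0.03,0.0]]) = [0.04, 0.01]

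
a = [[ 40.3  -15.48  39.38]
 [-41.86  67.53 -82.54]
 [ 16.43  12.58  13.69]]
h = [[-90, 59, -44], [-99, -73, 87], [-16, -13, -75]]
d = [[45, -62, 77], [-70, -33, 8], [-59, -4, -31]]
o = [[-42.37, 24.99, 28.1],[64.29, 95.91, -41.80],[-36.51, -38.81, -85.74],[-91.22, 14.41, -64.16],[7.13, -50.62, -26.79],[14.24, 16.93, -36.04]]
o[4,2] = -26.79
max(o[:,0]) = 64.29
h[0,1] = 59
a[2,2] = 13.69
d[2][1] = -4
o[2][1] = -38.81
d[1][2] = 8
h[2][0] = -16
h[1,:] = [-99, -73, 87]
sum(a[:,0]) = 14.869999999999997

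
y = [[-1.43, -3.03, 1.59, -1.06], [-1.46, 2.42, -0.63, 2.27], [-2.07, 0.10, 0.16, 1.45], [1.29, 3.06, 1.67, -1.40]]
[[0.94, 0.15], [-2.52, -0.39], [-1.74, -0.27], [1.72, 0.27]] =y@[[0.32, 0.05], [-0.06, -0.01], [0.25, 0.04], [-0.77, -0.12]]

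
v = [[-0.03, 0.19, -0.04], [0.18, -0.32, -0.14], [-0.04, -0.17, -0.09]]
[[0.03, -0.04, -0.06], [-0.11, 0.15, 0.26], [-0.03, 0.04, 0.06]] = v@[[-0.25, 0.35, 0.59], [0.14, -0.19, -0.32], [0.15, -0.21, -0.35]]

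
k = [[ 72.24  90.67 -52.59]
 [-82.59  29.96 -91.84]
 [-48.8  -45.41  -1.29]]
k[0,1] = 90.67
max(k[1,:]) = 29.96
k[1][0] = -82.59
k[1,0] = -82.59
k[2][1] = -45.41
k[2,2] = -1.29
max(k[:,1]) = 90.67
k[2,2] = -1.29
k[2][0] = -48.8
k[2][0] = -48.8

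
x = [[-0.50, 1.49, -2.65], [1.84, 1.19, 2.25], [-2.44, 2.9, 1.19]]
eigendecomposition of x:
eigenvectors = [[-0.65, 0.75, -0.34],[0.49, 0.51, 0.46],[-0.58, -0.43, 0.82]]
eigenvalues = [-3.97, 2.02, 3.83]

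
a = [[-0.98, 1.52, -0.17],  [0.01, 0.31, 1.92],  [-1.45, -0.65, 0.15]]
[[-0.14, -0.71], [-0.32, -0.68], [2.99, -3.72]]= a @ [[-1.57, 2.13], [-1.1, 0.85], [0.02, -0.5]]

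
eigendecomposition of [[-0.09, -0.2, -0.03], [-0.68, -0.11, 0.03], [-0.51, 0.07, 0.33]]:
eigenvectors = [[0.47, 0.21, -0.15],  [0.86, -0.41, 0.24],  [0.22, 0.89, 0.96]]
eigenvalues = [-0.47, 0.17, 0.43]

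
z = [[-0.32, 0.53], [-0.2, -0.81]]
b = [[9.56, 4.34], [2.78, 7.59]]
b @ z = [[-3.93,1.55],  [-2.41,-4.67]]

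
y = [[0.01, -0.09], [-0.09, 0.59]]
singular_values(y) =[0.6, 0.0]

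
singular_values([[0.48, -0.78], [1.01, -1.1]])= [1.75, 0.15]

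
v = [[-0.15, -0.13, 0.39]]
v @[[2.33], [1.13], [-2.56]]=[[-1.49]]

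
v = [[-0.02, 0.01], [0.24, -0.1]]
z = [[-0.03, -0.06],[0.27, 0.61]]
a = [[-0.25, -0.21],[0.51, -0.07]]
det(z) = -0.00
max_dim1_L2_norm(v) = 0.26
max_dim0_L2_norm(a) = 0.57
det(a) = 0.12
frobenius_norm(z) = 0.67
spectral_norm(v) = 0.26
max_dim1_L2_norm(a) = 0.51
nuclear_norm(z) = 0.67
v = z @ a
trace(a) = -0.32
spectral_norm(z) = 0.67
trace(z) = 0.58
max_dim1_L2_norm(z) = 0.67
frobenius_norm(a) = 0.61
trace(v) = -0.12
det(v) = -0.00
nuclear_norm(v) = 0.26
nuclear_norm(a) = 0.79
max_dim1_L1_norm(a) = 0.58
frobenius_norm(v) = 0.26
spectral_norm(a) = 0.57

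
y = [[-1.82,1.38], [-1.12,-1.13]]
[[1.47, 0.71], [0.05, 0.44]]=y @ [[-0.48, -0.39],[0.43, 0.0]]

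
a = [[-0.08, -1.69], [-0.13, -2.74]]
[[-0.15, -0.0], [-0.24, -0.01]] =a @ [[0.78, 0.05],[0.05, 0.00]]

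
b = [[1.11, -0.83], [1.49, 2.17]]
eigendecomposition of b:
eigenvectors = [[0.29-0.53j, (0.29+0.53j)],  [-0.80+0.00j, (-0.8-0j)]]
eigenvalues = [(1.64+0.98j), (1.64-0.98j)]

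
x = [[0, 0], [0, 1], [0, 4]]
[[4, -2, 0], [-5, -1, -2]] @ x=[[0, -2], [0, -9]]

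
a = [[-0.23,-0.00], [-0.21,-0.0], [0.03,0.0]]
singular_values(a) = [0.31, -0.0]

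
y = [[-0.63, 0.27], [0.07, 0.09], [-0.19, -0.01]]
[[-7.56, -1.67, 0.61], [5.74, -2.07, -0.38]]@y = [[4.53,-2.2], [-3.69,1.37]]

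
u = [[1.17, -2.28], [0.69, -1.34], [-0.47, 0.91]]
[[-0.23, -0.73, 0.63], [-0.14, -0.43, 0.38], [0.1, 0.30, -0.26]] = u @ [[-0.92, -2.94, 2.53], [-0.37, -1.19, 1.02]]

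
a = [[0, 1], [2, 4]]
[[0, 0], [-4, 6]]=a@[[-2, 3], [0, 0]]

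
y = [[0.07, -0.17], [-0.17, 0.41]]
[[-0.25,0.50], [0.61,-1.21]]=y@ [[-0.50, 2.05], [1.28, -2.09]]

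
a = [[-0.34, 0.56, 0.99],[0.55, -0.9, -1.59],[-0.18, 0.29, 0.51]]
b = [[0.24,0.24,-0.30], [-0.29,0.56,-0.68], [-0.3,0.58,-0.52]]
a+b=[[-0.1, 0.80, 0.69], [0.26, -0.34, -2.27], [-0.48, 0.87, -0.01]]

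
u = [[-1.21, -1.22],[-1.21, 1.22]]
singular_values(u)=[1.73, 1.71]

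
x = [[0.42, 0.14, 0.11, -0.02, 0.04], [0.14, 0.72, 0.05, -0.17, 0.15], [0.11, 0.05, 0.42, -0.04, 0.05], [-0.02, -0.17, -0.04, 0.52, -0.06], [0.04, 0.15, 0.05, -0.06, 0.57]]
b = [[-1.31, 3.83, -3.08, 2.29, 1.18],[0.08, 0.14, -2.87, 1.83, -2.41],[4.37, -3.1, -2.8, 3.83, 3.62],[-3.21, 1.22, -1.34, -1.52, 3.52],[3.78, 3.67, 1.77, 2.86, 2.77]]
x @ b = [[0.16, 1.41, -1.91, 1.78, 0.60], [1.21, 0.83, -2.14, 2.52, -1.57], [2.01, -0.74, -1.52, 2.16, 1.53], [-2.06, 0.44, -0.14, -1.47, 1.91], [2.53, 2.04, 0.4, 2.28, 1.23]]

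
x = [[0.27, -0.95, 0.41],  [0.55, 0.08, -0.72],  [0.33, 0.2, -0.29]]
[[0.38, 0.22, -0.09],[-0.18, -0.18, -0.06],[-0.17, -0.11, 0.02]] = x @ [[-0.19,-0.06,0.11], [-0.43,-0.17,0.21], [0.06,0.19,0.19]]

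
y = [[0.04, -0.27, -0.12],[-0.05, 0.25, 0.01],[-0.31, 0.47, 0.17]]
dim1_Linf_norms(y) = [0.27, 0.25, 0.47]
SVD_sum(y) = [[0.12, -0.24, -0.08], [-0.10, 0.21, 0.07], [-0.25, 0.50, 0.17]] + [[-0.07, -0.04, 0.01], [0.06, 0.03, -0.01], [-0.06, -0.03, 0.00]] + [[-0.01, 0.01, -0.05],[-0.01, 0.01, -0.05],[-0.00, 0.0, -0.00]]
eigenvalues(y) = [0.41, -0.1, 0.15]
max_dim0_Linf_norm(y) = 0.47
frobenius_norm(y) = 0.71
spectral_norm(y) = 0.69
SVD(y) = [[-0.41, 0.64, 0.65],[0.35, -0.56, 0.76],[0.84, 0.54, 0.01]] @ diag([0.6916054890425066, 0.12758721736888173, 0.07282409965348689]) @ [[-0.43, 0.86, 0.28], [-0.88, -0.46, 0.07], [-0.19, 0.22, -0.96]]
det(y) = -0.01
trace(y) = 0.46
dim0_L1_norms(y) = [0.4, 0.99, 0.3]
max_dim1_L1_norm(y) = 0.95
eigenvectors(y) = [[-0.42, 0.73, -0.34], [0.18, 0.08, -0.26], [0.89, 0.68, 0.90]]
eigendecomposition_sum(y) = [[0.11, -0.37, -0.07], [-0.05, 0.16, 0.03], [-0.23, 0.79, 0.14]] + [[-0.07, -0.01, -0.03], [-0.01, -0.0, -0.0], [-0.07, -0.01, -0.03]] + [[0.01, 0.12, -0.02], [0.0, 0.09, -0.02], [-0.02, -0.31, 0.06]]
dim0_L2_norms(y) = [0.32, 0.6, 0.21]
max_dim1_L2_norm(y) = 0.59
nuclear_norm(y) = 0.89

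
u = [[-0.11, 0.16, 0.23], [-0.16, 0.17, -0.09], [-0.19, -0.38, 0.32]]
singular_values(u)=[0.55, 0.32, 0.17]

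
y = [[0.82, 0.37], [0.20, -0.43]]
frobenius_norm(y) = 1.02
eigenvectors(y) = [[0.99, -0.27], [0.15, 0.96]]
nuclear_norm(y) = 1.37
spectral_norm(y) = 0.90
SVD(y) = [[-1.00, -0.01], [-0.01, 1.00]] @ diag([0.8996338599593753, 0.47419291223572224]) @ [[-0.91, -0.41], [0.41, -0.91]]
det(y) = -0.43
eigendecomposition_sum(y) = [[0.84,0.24], [0.13,0.04]] + [[-0.02, 0.13],[0.07, -0.47]]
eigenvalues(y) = [0.88, -0.49]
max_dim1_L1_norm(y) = 1.19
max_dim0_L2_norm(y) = 0.84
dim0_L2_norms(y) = [0.84, 0.57]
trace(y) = 0.39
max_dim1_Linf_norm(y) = 0.82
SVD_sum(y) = [[0.82, 0.37], [0.01, 0.0]] + [[-0.0,0.00], [0.19,-0.43]]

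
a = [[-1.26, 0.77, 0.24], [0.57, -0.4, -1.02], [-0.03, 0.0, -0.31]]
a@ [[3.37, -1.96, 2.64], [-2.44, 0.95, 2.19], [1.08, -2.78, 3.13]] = [[-5.87, 2.53, -0.89], [1.8, 1.34, -2.56], [-0.44, 0.92, -1.05]]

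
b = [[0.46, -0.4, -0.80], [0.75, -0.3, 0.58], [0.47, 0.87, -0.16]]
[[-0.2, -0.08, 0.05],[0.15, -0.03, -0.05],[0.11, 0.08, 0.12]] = b @ [[0.08, -0.02, 0.04], [0.13, 0.11, 0.10], [0.23, 0.03, -0.09]]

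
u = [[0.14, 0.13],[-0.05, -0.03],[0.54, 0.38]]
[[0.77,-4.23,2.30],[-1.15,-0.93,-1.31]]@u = [[1.56, 1.1],[-0.82, -0.62]]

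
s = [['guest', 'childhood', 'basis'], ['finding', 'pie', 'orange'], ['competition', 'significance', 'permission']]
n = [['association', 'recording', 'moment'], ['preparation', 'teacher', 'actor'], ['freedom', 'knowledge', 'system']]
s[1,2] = 'orange'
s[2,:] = ['competition', 'significance', 'permission']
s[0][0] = 'guest'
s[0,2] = 'basis'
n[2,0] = 'freedom'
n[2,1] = 'knowledge'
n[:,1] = ['recording', 'teacher', 'knowledge']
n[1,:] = ['preparation', 'teacher', 'actor']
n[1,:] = ['preparation', 'teacher', 'actor']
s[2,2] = 'permission'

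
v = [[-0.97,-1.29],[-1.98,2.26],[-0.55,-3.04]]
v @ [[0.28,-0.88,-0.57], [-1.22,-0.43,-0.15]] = [[1.3,1.41,0.75], [-3.31,0.77,0.79], [3.55,1.79,0.77]]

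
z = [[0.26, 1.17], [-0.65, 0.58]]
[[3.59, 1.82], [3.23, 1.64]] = z @[[-1.86, -0.95], [3.48, 1.77]]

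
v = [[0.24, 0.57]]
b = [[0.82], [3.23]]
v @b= [[2.04]]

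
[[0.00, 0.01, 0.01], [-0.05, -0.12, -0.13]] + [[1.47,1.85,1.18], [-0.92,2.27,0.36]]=[[1.47,1.86,1.19], [-0.97,2.15,0.23]]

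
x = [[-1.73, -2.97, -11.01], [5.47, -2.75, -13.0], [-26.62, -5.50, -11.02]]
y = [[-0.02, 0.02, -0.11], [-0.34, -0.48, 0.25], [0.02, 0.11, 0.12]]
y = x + [[1.71, 2.99, 10.9], [-5.81, 2.27, 13.25], [26.64, 5.61, 11.14]]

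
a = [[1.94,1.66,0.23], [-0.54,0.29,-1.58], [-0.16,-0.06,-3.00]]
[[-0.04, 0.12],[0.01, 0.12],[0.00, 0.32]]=a@[[-0.02, 0.09], [0.0, -0.02], [-0.0, -0.11]]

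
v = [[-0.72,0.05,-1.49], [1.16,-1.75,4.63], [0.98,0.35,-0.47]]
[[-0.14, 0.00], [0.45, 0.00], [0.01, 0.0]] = v @[[0.06, 0.00], [-0.06, -0.00], [0.06, 0.00]]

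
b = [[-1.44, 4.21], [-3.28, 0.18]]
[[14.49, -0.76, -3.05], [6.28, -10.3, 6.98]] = b @[[-1.76, 3.19, -2.21], [2.84, 0.91, -1.48]]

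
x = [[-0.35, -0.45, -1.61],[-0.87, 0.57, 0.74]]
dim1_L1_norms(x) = [2.41, 2.18]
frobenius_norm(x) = 2.13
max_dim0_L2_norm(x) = 1.77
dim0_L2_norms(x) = [0.94, 0.73, 1.77]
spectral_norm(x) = 1.89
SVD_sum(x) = [[0.12,-0.58,-1.52],  [-0.07,0.34,0.89]] + [[-0.47,0.13,-0.09],  [-0.8,0.23,-0.15]]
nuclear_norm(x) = 2.87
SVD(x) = [[-0.86, 0.5],[0.50, 0.86]] @ diag([1.8935322297485568, 0.9803242804824626]) @ [[-0.07, 0.36, 0.93],[-0.95, 0.27, -0.18]]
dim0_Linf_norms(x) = [0.87, 0.57, 1.61]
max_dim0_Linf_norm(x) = 1.61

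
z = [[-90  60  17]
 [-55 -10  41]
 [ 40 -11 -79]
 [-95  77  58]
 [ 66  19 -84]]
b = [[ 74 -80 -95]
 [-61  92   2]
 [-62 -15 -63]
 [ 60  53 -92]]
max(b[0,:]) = 74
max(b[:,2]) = 2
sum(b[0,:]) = -101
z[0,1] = 60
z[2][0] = 40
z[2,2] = -79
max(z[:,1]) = 77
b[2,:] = [-62, -15, -63]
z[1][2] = 41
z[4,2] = -84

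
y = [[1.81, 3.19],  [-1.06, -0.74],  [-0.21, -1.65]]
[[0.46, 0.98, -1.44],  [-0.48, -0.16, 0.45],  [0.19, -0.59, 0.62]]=y@[[0.59, -0.11, -0.18], [-0.19, 0.37, -0.35]]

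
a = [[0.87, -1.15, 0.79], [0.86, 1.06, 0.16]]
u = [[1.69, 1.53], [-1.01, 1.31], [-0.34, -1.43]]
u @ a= [[2.79, -0.32, 1.58],[0.25, 2.55, -0.59],[-1.53, -1.12, -0.50]]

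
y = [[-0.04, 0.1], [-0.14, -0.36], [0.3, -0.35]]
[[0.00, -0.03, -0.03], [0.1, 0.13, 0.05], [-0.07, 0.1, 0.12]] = y@[[-0.38, -0.05, 0.16], [-0.13, -0.33, -0.21]]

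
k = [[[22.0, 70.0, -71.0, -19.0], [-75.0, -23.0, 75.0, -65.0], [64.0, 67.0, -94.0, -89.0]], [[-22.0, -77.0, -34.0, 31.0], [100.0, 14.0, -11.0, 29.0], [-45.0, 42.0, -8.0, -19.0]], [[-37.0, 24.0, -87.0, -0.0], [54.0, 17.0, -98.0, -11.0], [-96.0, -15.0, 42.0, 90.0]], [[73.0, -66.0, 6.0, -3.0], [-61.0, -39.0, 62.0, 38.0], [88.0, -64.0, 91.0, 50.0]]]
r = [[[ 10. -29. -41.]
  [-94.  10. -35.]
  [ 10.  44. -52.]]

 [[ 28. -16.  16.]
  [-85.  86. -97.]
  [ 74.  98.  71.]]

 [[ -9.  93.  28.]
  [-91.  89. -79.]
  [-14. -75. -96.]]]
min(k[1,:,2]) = -34.0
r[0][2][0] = 10.0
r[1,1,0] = -85.0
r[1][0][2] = 16.0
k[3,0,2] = 6.0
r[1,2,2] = 71.0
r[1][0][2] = 16.0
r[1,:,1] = [-16.0, 86.0, 98.0]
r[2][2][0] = -14.0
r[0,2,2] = -52.0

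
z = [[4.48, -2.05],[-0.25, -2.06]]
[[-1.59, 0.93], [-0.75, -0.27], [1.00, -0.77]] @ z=[[-7.36, 1.34], [-3.29, 2.09], [4.67, -0.46]]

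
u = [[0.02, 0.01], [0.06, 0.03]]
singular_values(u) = [0.07, 0.0]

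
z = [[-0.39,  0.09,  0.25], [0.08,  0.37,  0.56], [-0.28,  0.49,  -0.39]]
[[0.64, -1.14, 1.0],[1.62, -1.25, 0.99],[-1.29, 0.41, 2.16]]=z @ [[0.23, 1.41, -1.89], [-0.14, -0.19, 3.24], [2.96, -2.31, -0.10]]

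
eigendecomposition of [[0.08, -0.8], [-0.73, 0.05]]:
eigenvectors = [[0.73,  0.72],[-0.68,  0.7]]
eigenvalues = [0.83, -0.7]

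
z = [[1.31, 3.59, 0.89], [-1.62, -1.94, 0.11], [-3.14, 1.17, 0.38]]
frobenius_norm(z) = 5.76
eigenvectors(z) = [[0.06-0.56j, 0.06+0.56j, (0.27+0j)], [0.19+0.18j, 0.19-0.18j, -0.40+0.00j], [0.78+0.00j, (0.78-0j), (0.88+0j)]]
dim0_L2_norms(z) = [3.77, 4.25, 0.97]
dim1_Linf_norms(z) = [3.59, 1.94, 3.14]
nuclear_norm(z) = 8.50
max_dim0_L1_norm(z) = 6.7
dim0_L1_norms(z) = [6.07, 6.7, 1.38]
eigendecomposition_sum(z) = [[(0.57+1.41j),(1.53+0.38j),(0.52-0.26j)], [-0.68-0.19j,(-0.57+0.45j),-0.05+0.26j], [(-1.85+0.99j),(-0.3+2.15j),(0.43+0.67j)]] + [[(0.57-1.41j), 1.53-0.38j, 0.52+0.26j], [-0.68+0.19j, (-0.57-0.45j), (-0.05-0.26j)], [-1.85-0.99j, -0.30-2.15j, (0.43-0.67j)]] + [[(0.17+0j),0.53+0.00j,-0.14+0.00j], [(-0.26-0j),(-0.79-0j),(0.21-0j)], [0.57+0.00j,(1.76+0j),(-0.47+0j)]]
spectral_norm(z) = 4.59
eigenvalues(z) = [(0.42+2.54j), (0.42-2.54j), (-1.1+0j)]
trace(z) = -0.25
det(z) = -7.27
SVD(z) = [[-0.84, 0.23, 0.5], [0.54, 0.13, 0.83], [0.12, 0.97, -0.23]] @ diag([4.592242170293599, 3.445185209707403, 0.459685457884508]) @ [[-0.51, -0.85, -0.14], [-0.86, 0.49, 0.17], [0.08, -0.21, 0.98]]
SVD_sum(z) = [[1.96, 3.26, 0.53], [-1.25, -2.09, -0.34], [-0.28, -0.47, -0.08]] + [[-0.67,0.38,0.13],[-0.4,0.22,0.08],[-2.85,1.62,0.56]] + [[0.02, -0.05, 0.22], [0.03, -0.08, 0.37], [-0.01, 0.02, -0.1]]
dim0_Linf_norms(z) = [3.14, 3.59, 0.89]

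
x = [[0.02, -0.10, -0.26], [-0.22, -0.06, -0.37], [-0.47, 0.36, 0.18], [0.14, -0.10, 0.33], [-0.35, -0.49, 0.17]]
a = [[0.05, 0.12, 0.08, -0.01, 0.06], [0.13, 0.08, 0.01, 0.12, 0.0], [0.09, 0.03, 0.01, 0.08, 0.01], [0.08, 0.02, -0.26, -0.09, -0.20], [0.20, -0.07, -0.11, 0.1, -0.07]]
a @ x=[[-0.09,-0.01,-0.04],[-0.0,-0.03,-0.02],[-0.00,-0.02,-0.00],[0.18,0.0,-0.14],[0.11,-0.03,-0.02]]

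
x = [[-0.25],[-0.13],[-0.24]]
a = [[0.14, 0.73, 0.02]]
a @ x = [[-0.13]]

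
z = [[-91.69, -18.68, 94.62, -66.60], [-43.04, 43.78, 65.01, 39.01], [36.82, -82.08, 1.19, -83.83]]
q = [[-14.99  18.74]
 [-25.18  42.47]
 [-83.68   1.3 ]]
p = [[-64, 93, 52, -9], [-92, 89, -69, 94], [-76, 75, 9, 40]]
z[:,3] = [-66.6, 39.01, -83.83]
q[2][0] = -83.68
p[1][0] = -92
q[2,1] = 1.3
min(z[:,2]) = 1.19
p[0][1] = 93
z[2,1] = -82.08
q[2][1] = 1.3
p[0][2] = 52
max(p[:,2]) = 52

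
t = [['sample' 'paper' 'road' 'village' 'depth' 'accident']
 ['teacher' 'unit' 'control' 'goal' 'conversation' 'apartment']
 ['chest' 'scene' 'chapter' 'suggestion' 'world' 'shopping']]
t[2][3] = 'suggestion'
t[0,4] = 'depth'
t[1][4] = 'conversation'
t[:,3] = ['village', 'goal', 'suggestion']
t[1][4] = 'conversation'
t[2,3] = 'suggestion'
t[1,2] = 'control'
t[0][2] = 'road'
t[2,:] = ['chest', 'scene', 'chapter', 'suggestion', 'world', 'shopping']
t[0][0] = 'sample'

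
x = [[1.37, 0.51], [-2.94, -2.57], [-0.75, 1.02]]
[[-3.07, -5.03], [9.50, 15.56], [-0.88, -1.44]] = x@[[-1.51,-2.47],  [-1.97,-3.23]]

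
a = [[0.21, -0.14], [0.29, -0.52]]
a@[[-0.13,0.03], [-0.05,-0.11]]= [[-0.02,  0.02],[-0.01,  0.07]]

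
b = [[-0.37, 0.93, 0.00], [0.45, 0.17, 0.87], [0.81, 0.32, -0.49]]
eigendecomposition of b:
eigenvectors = [[0.51+0.00j, (0.17-0.59j), 0.17+0.59j], [0.74+0.00j, (0.25+0.4j), (0.25-0.4j)], [0.44+0.00j, -0.64+0.00j, (-0.64-0j)]]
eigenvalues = [(0.99+0j), (-0.84+0.55j), (-0.84-0.55j)]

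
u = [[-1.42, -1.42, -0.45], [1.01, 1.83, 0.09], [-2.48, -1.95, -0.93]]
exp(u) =[[-0.13, -1.85, -0.16],  [1.52, 4.48, -0.07],  [-1.51, -1.84, 0.62]]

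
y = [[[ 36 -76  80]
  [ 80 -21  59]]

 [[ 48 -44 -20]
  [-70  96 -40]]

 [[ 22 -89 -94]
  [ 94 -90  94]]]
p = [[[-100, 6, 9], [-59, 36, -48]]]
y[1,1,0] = -70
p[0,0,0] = -100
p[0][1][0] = -59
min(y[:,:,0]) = -70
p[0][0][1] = 6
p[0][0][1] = 6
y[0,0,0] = 36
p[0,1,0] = -59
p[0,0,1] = 6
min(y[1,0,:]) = -44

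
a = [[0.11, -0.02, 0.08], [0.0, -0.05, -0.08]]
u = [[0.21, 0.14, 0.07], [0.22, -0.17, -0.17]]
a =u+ [[-0.1, -0.16, 0.01], [-0.22, 0.12, 0.09]]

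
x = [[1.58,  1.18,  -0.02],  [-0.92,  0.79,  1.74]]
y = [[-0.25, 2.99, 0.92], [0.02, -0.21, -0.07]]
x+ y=[[1.33, 4.17, 0.9],[-0.9, 0.58, 1.67]]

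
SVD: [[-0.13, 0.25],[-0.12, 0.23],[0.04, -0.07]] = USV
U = [[-0.72,-0.21], [-0.66,-0.08], [0.21,-0.98]]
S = [0.39, 0.0]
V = [[0.46, -0.89], [-0.89, -0.46]]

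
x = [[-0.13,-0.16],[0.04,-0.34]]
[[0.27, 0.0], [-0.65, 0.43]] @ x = [[-0.04,-0.04],[0.1,-0.04]]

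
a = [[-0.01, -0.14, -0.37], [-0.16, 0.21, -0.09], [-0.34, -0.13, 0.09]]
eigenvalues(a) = [-0.38, 0.4, 0.27]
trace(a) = 0.29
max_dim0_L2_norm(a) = 0.39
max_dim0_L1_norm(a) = 0.55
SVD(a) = [[0.86, -0.49, -0.10],[-0.06, -0.29, 0.95],[-0.50, -0.82, -0.28]] @ diag([0.4037274693266236, 0.3746423774789912, 0.2676699824560261]) @ [[0.42, -0.17, -0.89],[0.88, 0.3, 0.36],[-0.21, 0.94, -0.28]]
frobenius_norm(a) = 0.61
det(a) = -0.04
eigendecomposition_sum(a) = [[-0.2, -0.09, -0.17], [-0.08, -0.03, -0.07], [-0.17, -0.07, -0.15]] + [[0.19, 0.02, -0.23], [-0.08, -0.01, 0.09], [-0.17, -0.02, 0.22]] + [[0.0, -0.08, 0.03], [-0.01, 0.25, -0.11], [0.0, -0.04, 0.02]]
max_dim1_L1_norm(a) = 0.56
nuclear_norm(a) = 1.05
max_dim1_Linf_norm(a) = 0.37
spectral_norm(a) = 0.40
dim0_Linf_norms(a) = [0.34, 0.21, 0.37]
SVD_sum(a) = [[0.15,-0.06,-0.31], [-0.01,0.0,0.02], [-0.08,0.03,0.18]] + [[-0.16,-0.06,-0.07], [-0.1,-0.03,-0.04], [-0.27,-0.09,-0.11]] + [[0.01,-0.03,0.01],[-0.05,0.24,-0.07],[0.02,-0.07,0.02]]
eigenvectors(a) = [[-0.73, -0.70, 0.29], [-0.29, 0.28, -0.95], [-0.61, 0.66, 0.14]]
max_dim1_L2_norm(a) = 0.4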